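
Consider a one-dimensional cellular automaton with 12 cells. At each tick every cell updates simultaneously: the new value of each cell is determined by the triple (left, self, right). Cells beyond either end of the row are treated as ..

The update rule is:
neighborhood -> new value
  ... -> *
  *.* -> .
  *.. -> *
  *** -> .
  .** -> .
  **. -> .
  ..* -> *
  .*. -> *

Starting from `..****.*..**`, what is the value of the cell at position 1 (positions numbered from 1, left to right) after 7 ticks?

tick 1: **.....***..
tick 2: ..*****...**
tick 3: **.....***..  (repeats tick 1; period 2)
tick 7: **.....***..
position 1 holds *

*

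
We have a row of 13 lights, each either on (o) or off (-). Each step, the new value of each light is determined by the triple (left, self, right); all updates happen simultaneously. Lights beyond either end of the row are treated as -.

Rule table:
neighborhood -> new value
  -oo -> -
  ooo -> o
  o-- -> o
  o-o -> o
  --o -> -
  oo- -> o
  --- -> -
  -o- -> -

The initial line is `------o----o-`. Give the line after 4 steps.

----------o--

step 1: -------o----o
step 2: --------o----
step 3: ---------o---
step 4: ----------o--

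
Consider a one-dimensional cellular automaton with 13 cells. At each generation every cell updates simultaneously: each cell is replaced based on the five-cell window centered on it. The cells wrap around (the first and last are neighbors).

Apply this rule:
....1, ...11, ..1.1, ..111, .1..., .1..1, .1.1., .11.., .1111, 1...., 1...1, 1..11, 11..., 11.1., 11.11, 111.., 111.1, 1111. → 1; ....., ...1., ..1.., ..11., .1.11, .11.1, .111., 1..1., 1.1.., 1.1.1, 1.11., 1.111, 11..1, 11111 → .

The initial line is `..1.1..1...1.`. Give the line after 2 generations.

.1..1.11.1.1.

1.11.1..11..1
.1..1.11.1.1.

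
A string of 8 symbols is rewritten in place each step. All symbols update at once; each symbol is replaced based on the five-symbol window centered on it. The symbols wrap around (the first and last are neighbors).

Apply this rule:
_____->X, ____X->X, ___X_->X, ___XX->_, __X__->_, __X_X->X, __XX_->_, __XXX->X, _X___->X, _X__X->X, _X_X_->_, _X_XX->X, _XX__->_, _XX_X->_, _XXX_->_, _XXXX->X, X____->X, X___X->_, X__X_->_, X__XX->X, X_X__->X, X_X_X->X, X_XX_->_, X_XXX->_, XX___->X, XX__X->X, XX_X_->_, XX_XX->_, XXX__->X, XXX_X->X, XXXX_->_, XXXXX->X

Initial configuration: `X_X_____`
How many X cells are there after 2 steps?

5

X_XXXXXX
X__XXXX_
count of X: 5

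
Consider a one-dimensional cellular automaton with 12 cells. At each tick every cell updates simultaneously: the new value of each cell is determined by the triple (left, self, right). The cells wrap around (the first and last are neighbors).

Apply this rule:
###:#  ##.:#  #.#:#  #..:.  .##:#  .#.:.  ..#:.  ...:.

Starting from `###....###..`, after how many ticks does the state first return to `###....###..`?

tick 1: ###....###..

1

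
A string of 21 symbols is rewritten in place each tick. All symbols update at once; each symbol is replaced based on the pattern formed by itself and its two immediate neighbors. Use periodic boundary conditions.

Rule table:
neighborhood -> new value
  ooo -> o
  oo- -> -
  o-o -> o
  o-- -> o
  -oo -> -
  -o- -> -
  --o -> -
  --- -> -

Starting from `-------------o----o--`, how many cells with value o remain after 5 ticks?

--------------o----o-
---------------o----o
o---------------o----
-o---------------o---
--o---------------o--
count of o: 2

2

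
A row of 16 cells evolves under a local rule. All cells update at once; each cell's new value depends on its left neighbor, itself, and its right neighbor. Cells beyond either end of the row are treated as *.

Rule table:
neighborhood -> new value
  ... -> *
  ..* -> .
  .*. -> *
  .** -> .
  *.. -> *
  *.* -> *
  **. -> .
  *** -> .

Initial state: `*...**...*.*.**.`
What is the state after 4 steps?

.**...**.****..*
*..**...*....*..
.*...**.****.**.
****...*....*..*

****...*....*..*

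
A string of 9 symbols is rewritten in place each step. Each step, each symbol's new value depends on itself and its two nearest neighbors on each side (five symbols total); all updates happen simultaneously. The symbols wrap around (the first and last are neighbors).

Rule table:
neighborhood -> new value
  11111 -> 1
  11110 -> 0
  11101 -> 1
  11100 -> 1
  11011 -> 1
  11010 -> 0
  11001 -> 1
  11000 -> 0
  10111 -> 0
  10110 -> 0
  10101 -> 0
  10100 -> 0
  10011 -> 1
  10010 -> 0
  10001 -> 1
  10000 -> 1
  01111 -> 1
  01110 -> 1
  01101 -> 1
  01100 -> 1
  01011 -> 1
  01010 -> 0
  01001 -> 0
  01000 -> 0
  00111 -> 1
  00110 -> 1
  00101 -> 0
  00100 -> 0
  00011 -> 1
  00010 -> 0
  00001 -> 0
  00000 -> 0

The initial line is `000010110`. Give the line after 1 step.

100001010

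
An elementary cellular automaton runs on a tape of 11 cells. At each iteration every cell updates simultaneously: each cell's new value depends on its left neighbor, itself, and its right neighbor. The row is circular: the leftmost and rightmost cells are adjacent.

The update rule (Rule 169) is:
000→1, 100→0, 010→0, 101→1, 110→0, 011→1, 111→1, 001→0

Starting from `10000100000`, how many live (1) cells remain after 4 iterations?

00110001110
10100101100
01000011000
00011010011
count of 1: 5

5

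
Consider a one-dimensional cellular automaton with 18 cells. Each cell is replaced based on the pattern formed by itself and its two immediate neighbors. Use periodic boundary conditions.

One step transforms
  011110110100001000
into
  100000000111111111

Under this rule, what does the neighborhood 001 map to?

At position 0 the neighborhood is 001; the next row has 1 there.

1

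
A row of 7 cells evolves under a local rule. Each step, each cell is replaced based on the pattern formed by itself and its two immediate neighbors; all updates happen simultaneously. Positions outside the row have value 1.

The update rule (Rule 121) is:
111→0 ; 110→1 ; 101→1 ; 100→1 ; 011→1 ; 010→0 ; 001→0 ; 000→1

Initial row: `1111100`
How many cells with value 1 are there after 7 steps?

0000110
1110111
0011100
1010110
1101111
0111000
1101110
count of 1: 5

5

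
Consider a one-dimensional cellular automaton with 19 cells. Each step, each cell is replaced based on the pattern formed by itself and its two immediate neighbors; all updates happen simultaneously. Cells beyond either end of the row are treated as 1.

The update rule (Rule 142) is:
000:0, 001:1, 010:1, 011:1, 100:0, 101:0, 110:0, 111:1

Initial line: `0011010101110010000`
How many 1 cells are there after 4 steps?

0110010101100110001
0100110101001100011
0101100101011000111
0101001101010001111
count of 1: 10

10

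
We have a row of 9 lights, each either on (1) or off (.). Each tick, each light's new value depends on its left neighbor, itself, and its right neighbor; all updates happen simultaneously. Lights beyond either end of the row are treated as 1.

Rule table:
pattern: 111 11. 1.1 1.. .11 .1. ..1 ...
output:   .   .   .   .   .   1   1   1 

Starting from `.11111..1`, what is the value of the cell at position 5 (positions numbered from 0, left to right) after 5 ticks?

.......1.
.1111111.
.........
.11111111
.........
position 5 holds .

.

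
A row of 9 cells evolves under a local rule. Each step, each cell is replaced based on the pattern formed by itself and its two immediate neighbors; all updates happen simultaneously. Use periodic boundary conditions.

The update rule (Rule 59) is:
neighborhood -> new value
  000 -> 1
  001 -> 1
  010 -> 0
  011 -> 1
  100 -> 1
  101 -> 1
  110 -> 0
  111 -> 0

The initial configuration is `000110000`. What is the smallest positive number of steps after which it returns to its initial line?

step 1: 111101111
step 2: 000011000
step 3: 111110111
step 4: 000001100
step 5: 111111011
step 6: 000000110
step 7: 111111101
step 8: 000000011
step 9: 111111110
step 10: 100000001
step 11: 011111111
step 12: 110000000
step 13: 101111111
step 14: 011000000
step 15: 110111111
step 16: 001100000
step 17: 111011111
step 18: 000110000

18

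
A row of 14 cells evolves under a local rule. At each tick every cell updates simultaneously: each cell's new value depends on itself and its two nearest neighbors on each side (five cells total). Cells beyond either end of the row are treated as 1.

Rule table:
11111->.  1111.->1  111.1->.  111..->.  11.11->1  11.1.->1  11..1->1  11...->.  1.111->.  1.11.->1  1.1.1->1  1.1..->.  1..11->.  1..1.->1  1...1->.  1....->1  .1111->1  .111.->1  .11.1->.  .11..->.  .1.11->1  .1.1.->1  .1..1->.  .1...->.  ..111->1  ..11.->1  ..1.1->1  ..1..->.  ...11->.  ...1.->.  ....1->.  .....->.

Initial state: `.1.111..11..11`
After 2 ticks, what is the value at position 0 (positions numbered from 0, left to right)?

tick 1: 111.1.1.1.1.11
tick 2: .1.111111111.1
position 0 holds .

.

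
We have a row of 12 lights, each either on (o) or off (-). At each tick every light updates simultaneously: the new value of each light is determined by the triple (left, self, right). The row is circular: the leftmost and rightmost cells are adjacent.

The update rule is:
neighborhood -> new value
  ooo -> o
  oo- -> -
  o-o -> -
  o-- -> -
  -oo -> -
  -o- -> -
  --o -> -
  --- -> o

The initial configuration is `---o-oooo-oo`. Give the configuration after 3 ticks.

-o----oo----
---oo----ooo
-o----oo--o-

-o----oo--o-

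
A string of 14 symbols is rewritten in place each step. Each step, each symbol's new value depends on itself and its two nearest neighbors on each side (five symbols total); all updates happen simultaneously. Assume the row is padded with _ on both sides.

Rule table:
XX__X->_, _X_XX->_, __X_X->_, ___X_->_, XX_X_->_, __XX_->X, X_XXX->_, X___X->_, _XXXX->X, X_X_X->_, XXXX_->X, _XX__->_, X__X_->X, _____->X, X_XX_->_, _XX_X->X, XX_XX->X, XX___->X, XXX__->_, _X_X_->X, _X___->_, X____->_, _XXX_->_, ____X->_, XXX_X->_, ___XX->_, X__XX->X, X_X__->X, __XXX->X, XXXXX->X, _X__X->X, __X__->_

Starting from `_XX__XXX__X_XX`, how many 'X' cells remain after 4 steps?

_X__XX___X____
__XXX_X_____XX
__X___X__X__X_
_______XX_XX__
count of X: 4

4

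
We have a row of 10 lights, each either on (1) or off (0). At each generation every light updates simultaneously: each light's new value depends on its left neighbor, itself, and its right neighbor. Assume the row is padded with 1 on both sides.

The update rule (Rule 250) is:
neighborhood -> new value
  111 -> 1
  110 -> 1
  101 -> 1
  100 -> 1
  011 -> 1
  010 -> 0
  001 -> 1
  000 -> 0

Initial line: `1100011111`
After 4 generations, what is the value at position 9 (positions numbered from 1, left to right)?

1110111111
1111111111
1111111111  (fixed point — unchanged through generation 4)
position 9 holds 1

1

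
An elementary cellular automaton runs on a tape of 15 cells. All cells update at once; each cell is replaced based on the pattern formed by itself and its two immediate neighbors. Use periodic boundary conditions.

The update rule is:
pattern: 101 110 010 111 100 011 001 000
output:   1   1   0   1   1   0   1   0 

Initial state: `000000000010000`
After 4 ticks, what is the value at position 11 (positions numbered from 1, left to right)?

1

tick 1: 000000000101000
tick 2: 000000001010100
tick 3: 000000010101010
tick 4: 000000101010101
position 11 holds 1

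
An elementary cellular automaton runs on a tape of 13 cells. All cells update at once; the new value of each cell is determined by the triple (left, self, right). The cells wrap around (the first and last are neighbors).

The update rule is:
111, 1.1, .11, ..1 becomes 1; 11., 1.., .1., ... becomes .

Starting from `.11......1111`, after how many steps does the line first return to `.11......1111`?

13

11......1111.
1......1111.1
......1111.11
.....1111.11.
....1111.11..
...1111.11...
..1111.11....
.1111.11.....
1111.11......
111.11......1
11.11......11
1.11......111
.11......1111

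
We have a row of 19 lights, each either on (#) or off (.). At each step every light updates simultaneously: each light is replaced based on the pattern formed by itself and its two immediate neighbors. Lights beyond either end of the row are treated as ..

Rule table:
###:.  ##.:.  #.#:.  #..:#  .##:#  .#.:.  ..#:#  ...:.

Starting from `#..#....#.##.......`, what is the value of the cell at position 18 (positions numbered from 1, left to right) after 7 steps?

step 1: .##.#..#..#.#......
step 2: ##...##.##...#.....
step 3: #.#.##..#.#.#.#....
step 4: ....#.##.......#...
step 5: ...#..#.#.....#.#..
step 6: ..#.##...#...#...#.
step 7: .#..#.#.#.#.#.#.#.#
position 18 holds .

.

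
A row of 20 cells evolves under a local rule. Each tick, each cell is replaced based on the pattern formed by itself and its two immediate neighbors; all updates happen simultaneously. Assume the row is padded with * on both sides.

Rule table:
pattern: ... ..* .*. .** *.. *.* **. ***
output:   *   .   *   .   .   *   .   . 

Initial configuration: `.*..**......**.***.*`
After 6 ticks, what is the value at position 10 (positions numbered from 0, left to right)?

*

**.....****...*...*.
...***......*.*.*.**
.*.....****.******..
**.***.....*........
..*....***.*.******.
..*.**....***......*
position 10 holds *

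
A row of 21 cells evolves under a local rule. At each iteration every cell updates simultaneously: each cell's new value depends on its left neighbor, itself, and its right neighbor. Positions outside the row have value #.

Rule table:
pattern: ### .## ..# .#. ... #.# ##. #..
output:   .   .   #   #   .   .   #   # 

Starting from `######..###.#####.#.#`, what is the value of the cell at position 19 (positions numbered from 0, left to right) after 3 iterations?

iteration 1: .....###..#.....#.#..
iteration 2: #...#..#####...##.###
iteration 3: ##.####....##.#.#....
position 19 holds .

.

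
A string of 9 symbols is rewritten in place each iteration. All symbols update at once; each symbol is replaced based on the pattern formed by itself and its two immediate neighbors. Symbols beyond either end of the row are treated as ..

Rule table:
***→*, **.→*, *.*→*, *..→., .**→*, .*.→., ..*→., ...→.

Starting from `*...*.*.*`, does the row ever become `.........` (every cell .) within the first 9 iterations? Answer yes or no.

yes

.....*.*.
......*..
.........
all cells are . at iteration 3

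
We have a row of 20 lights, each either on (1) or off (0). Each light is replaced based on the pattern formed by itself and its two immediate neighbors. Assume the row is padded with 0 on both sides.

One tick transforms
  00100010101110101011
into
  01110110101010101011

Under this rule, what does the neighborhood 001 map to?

At position 1 the neighborhood is 001; the next row has 1 there.

1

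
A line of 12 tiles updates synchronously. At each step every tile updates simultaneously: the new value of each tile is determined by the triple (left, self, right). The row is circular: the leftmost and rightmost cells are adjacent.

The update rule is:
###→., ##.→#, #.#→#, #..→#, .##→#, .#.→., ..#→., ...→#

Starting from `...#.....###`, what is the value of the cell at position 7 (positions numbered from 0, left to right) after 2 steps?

##..####.#.#
.##.#..##.##
position 7 holds #

#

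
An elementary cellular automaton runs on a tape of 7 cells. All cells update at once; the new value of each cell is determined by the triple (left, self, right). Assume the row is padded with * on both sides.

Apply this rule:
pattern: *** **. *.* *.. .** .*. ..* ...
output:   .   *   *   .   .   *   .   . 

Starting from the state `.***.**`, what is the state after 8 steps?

*...*..

*..**..
*...*..
*...*..  (fixed point — unchanged through step 8)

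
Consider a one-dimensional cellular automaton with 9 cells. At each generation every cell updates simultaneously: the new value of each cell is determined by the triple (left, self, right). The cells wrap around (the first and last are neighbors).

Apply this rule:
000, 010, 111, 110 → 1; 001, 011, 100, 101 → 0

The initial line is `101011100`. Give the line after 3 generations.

101010100

101001100
101000100
101010100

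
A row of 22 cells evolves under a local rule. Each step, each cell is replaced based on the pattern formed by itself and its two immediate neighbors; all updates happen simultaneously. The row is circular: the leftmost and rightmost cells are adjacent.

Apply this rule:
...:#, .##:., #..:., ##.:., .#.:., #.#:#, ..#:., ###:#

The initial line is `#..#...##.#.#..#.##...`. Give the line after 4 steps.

.......########...#...

.....#...#.#....#...#.
####...#..#..##...#...
.##..#..........#...#.
.......########...#...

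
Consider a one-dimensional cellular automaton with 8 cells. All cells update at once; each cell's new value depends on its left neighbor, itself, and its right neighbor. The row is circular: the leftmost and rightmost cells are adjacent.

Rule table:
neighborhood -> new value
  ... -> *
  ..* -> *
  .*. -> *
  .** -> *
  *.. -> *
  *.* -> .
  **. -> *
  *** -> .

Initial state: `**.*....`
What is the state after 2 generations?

.*.*....

generation 1: **.*****
generation 2: .*.*....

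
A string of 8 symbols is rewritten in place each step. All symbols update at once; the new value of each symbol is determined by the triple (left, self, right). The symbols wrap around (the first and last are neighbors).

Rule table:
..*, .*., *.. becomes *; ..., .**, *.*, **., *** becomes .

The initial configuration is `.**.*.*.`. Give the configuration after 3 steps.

*...*.**
.*.**...
**...*..

**...*..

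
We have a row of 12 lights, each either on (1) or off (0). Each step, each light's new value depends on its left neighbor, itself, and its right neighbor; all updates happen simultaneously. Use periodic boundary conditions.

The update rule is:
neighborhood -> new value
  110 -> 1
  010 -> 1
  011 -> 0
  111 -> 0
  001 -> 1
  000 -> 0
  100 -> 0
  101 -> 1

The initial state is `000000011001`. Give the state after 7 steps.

000000101011
000001111101
000010000111
000110001001
001010011011
011110101101
100011110111

100011110111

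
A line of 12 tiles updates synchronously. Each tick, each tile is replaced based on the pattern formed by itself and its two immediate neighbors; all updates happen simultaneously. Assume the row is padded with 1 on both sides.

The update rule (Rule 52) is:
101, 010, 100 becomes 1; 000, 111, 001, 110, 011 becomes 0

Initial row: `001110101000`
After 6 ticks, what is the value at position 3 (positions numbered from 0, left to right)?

0

100001111100
010000000010
111000000011
000100000000
100110000000
010001000000
position 3 holds 0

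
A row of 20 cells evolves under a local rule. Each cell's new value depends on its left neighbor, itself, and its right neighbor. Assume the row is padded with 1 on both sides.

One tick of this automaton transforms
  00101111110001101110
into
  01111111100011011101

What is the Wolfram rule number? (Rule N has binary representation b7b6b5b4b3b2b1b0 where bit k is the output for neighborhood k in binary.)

174

position 5: 111 → 1  (bit 7 = 1)
position 9: 110 → 0  (bit 6 = 0)
position 3: 101 → 1  (bit 5 = 1)
position 0: 100 → 0  (bit 4 = 0)
position 4: 011 → 1  (bit 3 = 1)
position 2: 010 → 1  (bit 2 = 1)
position 1: 001 → 1  (bit 1 = 1)
position 11: 000 → 0  (bit 0 = 0)
bits b7..b0 = 10101110 = 174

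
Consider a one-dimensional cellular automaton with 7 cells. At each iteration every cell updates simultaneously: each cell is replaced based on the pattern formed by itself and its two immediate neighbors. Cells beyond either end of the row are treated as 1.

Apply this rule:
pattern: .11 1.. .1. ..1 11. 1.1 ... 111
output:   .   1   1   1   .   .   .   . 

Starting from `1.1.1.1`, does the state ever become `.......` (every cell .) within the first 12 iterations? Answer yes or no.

..1.1..
111.111
.......
all cells are . at iteration 3

yes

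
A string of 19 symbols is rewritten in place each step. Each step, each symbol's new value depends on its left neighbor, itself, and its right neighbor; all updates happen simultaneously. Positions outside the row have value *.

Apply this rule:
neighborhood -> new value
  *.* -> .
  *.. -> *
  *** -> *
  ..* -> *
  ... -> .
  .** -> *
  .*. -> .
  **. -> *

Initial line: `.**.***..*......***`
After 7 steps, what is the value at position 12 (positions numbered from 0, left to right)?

step 1: .**.*****.*....****
step 2: .**.*****..*..*****
step 3: .**.*******.*******
step 4: .**.*******.*******  (fixed point — unchanged through step 7)
position 12 holds *

*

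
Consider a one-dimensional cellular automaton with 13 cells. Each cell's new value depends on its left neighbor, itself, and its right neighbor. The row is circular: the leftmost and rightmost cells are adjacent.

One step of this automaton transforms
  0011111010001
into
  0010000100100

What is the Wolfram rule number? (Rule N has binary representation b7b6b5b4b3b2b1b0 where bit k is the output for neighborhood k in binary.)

41

position 3: 111 → 0  (bit 7 = 0)
position 6: 110 → 0  (bit 6 = 0)
position 7: 101 → 1  (bit 5 = 1)
position 0: 100 → 0  (bit 4 = 0)
position 2: 011 → 1  (bit 3 = 1)
position 8: 010 → 0  (bit 2 = 0)
position 1: 001 → 0  (bit 1 = 0)
position 10: 000 → 1  (bit 0 = 1)
bits b7..b0 = 00101001 = 41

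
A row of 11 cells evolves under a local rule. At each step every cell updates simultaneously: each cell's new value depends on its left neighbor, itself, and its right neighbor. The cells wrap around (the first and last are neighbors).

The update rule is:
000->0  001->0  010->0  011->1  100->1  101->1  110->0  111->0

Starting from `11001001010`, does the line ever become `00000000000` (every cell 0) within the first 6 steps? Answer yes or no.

no

10100100101
01010010011
10101001010
01010100101
10101010010
01010101001
step 6 is 01010101001, still not uniform 0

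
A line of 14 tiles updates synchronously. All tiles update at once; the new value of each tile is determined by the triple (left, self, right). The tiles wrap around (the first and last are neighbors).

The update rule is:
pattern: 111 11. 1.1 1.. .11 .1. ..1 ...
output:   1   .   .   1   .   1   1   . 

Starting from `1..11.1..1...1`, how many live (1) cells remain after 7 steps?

.11...11111.1.
1..1.1.111..11
.111.1..1.11.1
..1..1111....1
11111.11.1..11
1111.....111.1
111.1...1.1...
count of 1: 6

6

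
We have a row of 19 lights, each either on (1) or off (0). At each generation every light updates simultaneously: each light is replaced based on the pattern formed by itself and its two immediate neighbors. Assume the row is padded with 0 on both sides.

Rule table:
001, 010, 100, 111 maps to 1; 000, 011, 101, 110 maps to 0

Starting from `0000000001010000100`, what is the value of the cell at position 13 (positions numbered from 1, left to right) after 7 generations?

0000000011011001110
0000000100000110101
0000001110001000101
0000010101011101101
0000110101001000001
0001000101111100011
0011101100111010100
position 13 holds 1

1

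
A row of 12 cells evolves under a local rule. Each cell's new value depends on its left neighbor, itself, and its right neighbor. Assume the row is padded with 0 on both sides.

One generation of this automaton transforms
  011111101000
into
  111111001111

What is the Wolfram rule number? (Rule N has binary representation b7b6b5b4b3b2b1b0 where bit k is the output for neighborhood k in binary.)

position 2: 111 → 1  (bit 7 = 1)
position 6: 110 → 0  (bit 6 = 0)
position 7: 101 → 0  (bit 5 = 0)
position 9: 100 → 1  (bit 4 = 1)
position 1: 011 → 1  (bit 3 = 1)
position 8: 010 → 1  (bit 2 = 1)
position 0: 001 → 1  (bit 1 = 1)
position 10: 000 → 1  (bit 0 = 1)
bits b7..b0 = 10011111 = 159

159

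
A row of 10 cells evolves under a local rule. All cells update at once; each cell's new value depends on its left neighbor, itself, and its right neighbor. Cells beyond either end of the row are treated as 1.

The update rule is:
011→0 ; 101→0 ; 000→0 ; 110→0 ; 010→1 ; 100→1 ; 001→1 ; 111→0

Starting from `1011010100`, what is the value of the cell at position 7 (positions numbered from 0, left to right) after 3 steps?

0

step 1: 0000010111
step 2: 1000110000
step 3: 0101001001
position 7 holds 0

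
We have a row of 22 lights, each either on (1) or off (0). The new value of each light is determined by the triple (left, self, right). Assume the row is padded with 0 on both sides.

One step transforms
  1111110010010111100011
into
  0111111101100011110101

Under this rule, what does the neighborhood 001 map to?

1

At position 7 the neighborhood is 001; the next row has 1 there.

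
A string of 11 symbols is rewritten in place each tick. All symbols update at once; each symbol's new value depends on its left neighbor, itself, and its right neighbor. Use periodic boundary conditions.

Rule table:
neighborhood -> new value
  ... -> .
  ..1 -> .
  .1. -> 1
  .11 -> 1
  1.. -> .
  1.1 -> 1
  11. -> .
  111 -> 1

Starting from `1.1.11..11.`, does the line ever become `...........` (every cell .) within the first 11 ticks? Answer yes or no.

11111...1.1
1111....111
111.....111
11......111
1.......111
........111
........11.
........1..
........1..  (fixed point — unchanged through tick 11)
tick 11 is ........1.., still not uniform .

no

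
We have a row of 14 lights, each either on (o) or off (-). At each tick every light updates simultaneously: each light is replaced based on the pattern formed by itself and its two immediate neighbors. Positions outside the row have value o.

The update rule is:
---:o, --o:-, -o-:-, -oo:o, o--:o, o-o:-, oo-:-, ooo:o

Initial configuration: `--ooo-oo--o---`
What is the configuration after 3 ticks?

tick 1: o-oo--o-o--oo-
tick 2: --o-o----o-o--
tick 3: o----ooo----o-

o----ooo----o-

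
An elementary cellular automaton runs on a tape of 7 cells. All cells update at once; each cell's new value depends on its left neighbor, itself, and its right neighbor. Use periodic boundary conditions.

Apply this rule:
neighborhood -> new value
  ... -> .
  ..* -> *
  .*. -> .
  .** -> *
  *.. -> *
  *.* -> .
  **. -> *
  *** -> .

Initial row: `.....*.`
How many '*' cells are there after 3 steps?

4

....*.*
*..*...
.**.*.*
count of *: 4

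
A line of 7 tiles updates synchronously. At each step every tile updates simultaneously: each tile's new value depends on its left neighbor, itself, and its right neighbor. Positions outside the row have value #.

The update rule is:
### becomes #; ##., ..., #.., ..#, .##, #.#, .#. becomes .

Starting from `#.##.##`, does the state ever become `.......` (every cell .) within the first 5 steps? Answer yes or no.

yes

step 1: ......#
step 2: .......
all cells are . at step 2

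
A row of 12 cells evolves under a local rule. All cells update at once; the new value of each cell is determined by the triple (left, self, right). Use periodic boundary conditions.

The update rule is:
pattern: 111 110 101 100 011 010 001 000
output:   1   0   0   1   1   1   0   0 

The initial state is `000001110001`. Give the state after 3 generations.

011001101001

generation 1: 100001101001
generation 2: 010001001101
generation 3: 011001101001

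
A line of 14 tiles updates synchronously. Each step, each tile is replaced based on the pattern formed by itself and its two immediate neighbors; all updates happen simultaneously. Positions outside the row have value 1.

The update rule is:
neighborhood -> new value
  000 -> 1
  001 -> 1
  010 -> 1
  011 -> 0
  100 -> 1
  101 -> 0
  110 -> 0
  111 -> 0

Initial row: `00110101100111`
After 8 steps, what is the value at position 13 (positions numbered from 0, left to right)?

1

11000100011000
00111111100111
11000000011000
00111111100111  (repeats step 2; period 2)
step 8: 00111111100111
position 13 holds 1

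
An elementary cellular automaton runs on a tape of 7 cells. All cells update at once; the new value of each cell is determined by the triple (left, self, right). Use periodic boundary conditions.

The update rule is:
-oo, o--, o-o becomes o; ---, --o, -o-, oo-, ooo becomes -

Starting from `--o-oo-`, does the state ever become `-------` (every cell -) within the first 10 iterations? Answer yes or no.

no

---oo-o
o--o-o-
-o--o-o
o-o--o-
-o-o--o
o-o-o--
-o-o-o-
--o-o-o
o--o-o-  (repeats iteration 2; period 7)
iteration 10: -o--o-o
iteration 10 is -o--o-o, still not uniform -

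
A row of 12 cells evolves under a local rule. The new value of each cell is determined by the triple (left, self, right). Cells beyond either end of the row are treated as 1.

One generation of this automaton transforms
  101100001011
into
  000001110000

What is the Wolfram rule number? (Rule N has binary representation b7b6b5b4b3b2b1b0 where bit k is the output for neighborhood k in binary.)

3

position 11: 111 → 0  (bit 7 = 0)
position 0: 110 → 0  (bit 6 = 0)
position 1: 101 → 0  (bit 5 = 0)
position 4: 100 → 0  (bit 4 = 0)
position 2: 011 → 0  (bit 3 = 0)
position 8: 010 → 0  (bit 2 = 0)
position 7: 001 → 1  (bit 1 = 1)
position 5: 000 → 1  (bit 0 = 1)
bits b7..b0 = 00000011 = 3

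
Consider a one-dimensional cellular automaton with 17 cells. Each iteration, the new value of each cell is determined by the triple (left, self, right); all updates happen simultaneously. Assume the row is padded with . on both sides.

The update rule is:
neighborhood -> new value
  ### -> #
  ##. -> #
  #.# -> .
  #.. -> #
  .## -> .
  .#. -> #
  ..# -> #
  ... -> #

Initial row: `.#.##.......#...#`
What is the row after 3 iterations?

#.##..###########

iteration 1: ##..#############
iteration 2: .###.############
iteration 3: #.##..###########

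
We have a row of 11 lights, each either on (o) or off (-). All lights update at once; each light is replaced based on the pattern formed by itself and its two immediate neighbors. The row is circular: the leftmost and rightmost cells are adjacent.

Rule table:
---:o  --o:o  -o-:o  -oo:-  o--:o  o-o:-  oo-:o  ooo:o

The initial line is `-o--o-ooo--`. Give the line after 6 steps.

-oooooooooo

step 1: ooooo--oooo
step 2: ooooooo-ooo
step 3: ooooooo--oo
step 4: ooooooooo-o
step 5: ooooooooo--
step 6: -oooooooooo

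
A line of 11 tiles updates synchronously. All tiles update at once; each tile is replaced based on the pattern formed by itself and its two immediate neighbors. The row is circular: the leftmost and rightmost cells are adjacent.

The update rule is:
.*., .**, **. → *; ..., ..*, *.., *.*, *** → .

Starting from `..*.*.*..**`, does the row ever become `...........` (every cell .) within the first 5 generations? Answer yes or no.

no

generation 1: ..*.*.*..**  (fixed point — unchanged through generation 5)
generation 5 is ..*.*.*..**, still not uniform .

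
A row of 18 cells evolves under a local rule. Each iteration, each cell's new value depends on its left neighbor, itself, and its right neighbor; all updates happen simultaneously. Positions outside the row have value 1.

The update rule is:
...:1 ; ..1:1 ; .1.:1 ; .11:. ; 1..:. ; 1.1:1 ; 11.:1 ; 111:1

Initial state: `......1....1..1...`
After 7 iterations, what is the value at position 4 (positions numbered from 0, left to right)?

1

.111111.1111.11.11
1.111111.1111.11.1
11.111111.1111.11.
111.111111.1111.11
1111.111111.1111.1
11111.111111.1111.
111111.111111.1111
position 4 holds 1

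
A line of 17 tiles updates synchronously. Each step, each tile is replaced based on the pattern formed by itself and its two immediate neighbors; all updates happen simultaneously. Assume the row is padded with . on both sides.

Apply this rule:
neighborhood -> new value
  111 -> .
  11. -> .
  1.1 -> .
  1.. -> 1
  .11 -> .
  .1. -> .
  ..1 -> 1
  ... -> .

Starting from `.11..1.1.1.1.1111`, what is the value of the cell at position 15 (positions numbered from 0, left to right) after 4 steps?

.

step 1: 1..11............
step 2: .11..1...........
step 3: 1..11.1..........
step 4: .11....1.........
position 15 holds .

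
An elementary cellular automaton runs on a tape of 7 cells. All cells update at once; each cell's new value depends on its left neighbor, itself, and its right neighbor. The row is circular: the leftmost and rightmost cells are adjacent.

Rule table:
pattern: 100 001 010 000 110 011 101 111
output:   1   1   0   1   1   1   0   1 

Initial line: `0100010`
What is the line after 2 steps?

1011101

1011101
1011101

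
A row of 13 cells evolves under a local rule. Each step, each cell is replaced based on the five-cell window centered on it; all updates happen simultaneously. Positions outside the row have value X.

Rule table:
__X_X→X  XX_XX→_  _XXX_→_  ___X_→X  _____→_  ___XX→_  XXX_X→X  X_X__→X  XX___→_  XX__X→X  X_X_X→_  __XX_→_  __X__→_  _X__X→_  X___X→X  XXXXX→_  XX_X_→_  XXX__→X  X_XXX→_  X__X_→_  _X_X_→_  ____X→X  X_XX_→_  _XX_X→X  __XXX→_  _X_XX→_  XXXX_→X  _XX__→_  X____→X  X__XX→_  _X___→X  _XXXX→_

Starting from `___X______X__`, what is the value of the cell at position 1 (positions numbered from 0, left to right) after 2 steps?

_

_XX_XX__XX___
__X___X____X_
position 1 holds _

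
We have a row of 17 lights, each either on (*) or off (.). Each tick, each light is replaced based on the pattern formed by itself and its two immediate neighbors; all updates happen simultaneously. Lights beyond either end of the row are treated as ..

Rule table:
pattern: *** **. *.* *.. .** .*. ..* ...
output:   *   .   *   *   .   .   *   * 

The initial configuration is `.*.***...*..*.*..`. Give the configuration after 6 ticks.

.*.*.*.*.*..*.*..

*.*.*.***.**.*.**
.*.*.*.*.*..*.*..
*.*.*.*.*.**.*.**
.*.*.*.*.*..*.*..  (repeats tick 2; period 2)
tick 6: .*.*.*.*.*..*.*..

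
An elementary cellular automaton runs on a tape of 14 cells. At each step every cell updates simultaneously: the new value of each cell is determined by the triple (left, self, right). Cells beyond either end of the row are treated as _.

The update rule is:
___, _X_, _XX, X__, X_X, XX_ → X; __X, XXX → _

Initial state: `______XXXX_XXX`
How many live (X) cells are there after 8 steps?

7

XXXXX_X__XXX_X
X___XXXX_X_XXX
XXX_X__XXXXX_X
X_XXXX_X___XXX
XXX__XXXXX_X_X
X_XX_X___XXXXX
XXXXXXXX_X___X
X______XXXXX_X
count of X: 7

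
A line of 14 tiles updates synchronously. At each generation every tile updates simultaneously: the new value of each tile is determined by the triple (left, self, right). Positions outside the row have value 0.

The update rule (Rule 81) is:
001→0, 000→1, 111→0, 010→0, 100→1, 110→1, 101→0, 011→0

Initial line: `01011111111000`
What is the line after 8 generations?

11100001110001

00000000001111
11111111100001
00000000111100
11111110000111
00000011110001
11111000011100
00001111000111
11100001110001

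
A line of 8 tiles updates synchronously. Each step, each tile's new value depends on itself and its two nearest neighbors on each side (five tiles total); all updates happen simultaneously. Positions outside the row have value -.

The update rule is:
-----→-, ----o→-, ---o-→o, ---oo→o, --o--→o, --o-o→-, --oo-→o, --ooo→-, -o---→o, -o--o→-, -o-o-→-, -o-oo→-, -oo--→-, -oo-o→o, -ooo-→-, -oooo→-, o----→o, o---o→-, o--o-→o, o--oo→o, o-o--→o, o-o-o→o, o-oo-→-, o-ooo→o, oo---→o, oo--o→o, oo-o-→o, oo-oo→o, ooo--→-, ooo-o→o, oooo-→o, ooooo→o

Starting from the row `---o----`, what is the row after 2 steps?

-o--o-oo

step 1: --oooo--
step 2: -o--o-oo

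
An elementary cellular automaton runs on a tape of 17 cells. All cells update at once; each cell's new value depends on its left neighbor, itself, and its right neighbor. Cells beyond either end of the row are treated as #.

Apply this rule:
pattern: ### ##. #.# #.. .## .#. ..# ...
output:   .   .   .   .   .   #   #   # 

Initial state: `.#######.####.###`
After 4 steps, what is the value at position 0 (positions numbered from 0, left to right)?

.................
.################
.................  (repeats step 1; period 2)
step 4: .################
position 0 holds .

.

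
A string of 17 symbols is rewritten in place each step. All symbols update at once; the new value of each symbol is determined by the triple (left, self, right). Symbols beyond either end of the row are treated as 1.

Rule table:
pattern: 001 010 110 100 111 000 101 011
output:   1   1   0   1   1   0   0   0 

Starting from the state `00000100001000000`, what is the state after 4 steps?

step 1: 10001110011100001
step 2: 01010101101010010
step 3: 01010100001011110
step 4: 01010110011001100

01010110011001100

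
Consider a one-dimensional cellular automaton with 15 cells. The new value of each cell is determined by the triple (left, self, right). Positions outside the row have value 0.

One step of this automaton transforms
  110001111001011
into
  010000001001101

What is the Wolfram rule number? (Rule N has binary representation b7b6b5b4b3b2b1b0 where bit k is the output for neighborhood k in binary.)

position 6: 111 → 0  (bit 7 = 0)
position 1: 110 → 1  (bit 6 = 1)
position 12: 101 → 1  (bit 5 = 1)
position 2: 100 → 0  (bit 4 = 0)
position 0: 011 → 0  (bit 3 = 0)
position 11: 010 → 1  (bit 2 = 1)
position 4: 001 → 0  (bit 1 = 0)
position 3: 000 → 0  (bit 0 = 0)
bits b7..b0 = 01100100 = 100

100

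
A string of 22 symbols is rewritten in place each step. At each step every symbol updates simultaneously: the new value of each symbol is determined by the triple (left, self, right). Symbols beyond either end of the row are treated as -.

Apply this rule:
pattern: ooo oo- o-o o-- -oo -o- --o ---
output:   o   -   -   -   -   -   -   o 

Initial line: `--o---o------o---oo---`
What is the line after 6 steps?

o---o---oooo---o----oo
--o---o--oo--o---oo---
o---o----------o----oo
--o---oooooooo---oo---
o---o--oooooo--o----oo
--o-----oooo-----oo---

--o-----oooo-----oo---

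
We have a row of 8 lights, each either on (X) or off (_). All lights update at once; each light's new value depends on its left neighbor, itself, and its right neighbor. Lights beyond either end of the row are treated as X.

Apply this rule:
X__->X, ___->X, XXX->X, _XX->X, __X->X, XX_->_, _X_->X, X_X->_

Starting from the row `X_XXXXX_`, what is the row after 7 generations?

__XXXXXX

__XXXX__
XXXXX_XX
XXXX__XX
XXX_XXXX
XX__XXXX
X_XXXXXX
__XXXXXX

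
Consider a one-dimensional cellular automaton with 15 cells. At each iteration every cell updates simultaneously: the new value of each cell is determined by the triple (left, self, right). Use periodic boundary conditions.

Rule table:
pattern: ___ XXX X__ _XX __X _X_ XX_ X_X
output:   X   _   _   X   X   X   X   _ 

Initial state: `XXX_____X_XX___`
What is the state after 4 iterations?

X_X_XXXXX_XX_XX
X_X_X___X_XX_X_
X_X_X_XXX_XX_X_
X_X_X_X_X_XX_X_

X_X_X_X_X_XX_X_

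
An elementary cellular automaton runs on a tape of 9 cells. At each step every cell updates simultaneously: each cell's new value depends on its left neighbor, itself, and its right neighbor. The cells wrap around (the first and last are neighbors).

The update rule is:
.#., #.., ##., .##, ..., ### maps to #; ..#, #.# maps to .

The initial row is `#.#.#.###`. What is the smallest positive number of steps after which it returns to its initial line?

1

step 1: #.#.#.###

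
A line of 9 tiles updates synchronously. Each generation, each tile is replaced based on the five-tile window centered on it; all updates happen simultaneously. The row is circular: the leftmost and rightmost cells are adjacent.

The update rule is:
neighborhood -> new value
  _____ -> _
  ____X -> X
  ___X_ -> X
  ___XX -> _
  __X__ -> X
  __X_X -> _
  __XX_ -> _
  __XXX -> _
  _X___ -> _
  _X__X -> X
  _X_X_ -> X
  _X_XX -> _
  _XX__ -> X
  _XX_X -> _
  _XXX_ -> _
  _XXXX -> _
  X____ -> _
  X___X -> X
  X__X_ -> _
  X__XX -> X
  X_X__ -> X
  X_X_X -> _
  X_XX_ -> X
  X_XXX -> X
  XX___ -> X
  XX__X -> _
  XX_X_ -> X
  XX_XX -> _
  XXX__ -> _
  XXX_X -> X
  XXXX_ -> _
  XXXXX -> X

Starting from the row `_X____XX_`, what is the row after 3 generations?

_X__X__X_
_XX_XX_XX
_X__X__X_

_X__X__X_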